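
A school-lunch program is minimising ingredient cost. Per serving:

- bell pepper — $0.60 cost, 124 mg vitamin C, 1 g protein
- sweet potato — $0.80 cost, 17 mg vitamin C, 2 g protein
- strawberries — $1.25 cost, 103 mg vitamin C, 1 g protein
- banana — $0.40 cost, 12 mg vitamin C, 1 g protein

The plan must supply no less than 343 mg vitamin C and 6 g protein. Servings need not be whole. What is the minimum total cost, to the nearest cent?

A basic optimal solution has at most two foods positive. Try each food alone and each pair with both targets met exactly.
bell pepper only: max(343/124, 6/1) = 6 servings → $3.60.
sweet potato only: max(343/17, 6/2) = 20.18 servings → $16.14.
strawberries only: max(343/103, 6/1) = 6 servings → $7.50.
banana only: max(343/12, 6/1) = 28.58 servings → $11.43.
bell pepper + sweet potato with both tight: 2.528 servings and 1.736 servings → $2.91.
bell pepper + strawberries with both targets exact would need a negative amount; discard.
bell pepper + banana with both tight: 2.42 servings and 3.58 servings → $2.88.
sweet potato + strawberries with both tight: 1.455 servings and 3.09 servings → $5.03.
sweet potato + banana: the both-tight solution has a negative serving — not a feasible corner.
strawberries + banana with both tight: 2.978 servings and 3.022 servings → $4.93.
Cheapest feasible corner: $2.88.

$2.88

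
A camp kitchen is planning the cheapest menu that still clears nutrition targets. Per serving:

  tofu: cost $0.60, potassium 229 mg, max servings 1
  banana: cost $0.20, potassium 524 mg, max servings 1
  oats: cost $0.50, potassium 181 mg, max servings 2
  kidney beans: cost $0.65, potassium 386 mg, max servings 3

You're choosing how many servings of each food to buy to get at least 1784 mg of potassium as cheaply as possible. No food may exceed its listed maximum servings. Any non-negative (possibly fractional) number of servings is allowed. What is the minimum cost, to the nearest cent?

$2.42

Cost per mg of potassium: banana $0.0004, kidney beans $0.0017, tofu $0.0026, oats $0.0028.
Take 1 serving of banana: +524.0 mg potassium for $0.20 (total $0.20, still need 1260.0 mg).
Take 3 servings of kidney beans: +1158.0 mg potassium for $1.95 (total $2.15, still need 102.0 mg).
Take 0.4454 servings of tofu: +102.0 mg potassium for $0.27 (total $2.42, still need 0.0 mg).
Greedy by cheapest-per-mg is optimal for a single linear constraint, so the minimum cost is $2.42.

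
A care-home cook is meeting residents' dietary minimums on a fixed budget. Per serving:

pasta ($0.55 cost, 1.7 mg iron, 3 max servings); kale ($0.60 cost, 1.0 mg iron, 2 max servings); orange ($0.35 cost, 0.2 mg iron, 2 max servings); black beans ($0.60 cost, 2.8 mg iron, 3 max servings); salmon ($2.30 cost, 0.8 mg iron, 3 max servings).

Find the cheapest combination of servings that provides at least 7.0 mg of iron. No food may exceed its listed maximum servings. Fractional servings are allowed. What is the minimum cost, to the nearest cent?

Cost per mg of iron: black beans $0.2143, pasta $0.3235, kale $0.6000, orange $1.7500, salmon $2.8750.
Take 2.5 servings of black beans: +7.0 mg iron for $1.50 (total $1.50, still need 0.0 mg).
Greedy by cheapest-per-mg is optimal for a single linear constraint, so the minimum cost is $1.50.

$1.50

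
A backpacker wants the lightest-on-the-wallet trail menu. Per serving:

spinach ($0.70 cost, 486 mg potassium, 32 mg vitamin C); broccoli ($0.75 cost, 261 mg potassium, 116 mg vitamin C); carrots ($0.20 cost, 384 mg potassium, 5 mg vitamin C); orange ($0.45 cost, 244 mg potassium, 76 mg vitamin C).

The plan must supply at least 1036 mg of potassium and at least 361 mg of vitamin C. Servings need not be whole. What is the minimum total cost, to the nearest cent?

This is a tiny linear program; its minimum lies at a vertex of the feasible set. List the vertices and price them.
spinach only: max(1036/486, 361/32) = 11.28 servings → $7.90.
broccoli only: max(1036/261, 361/116) = 3.969 servings → $2.98.
carrots only: max(1036/384, 361/5) = 72.2 servings → $14.44.
orange only: max(1036/244, 361/76) = 4.75 servings → $2.14.
spinach + broccoli with both tight: 0.5405 servings and 2.963 servings → $2.60.
spinach + carrots: the both-tight solution has a negative serving — not a feasible corner.
spinach + orange: the both-tight solution has a negative serving — not a feasible corner.
broccoli + carrots with both tight: 3.086 servings and 0.6003 servings → $2.43.
broccoli + orange with both tight: 1.104 servings and 3.065 servings → $2.21.
carrots + orange: the both-tight solution has a negative serving — not a feasible corner.
The minimum over all feasible corners is $2.14.

$2.14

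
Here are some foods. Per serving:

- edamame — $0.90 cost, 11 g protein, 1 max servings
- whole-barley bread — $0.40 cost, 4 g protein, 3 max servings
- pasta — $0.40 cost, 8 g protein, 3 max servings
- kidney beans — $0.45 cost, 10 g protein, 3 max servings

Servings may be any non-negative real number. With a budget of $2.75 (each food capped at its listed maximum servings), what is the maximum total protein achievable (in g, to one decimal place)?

Protein per dollar: kidney beans 22.22, pasta 20, edamame 12.22, whole-barley bread 10.
Take 3 servings of kidney beans: spends $1.35, +30.0 g protein (running total 30.0 g).
Take 3 servings of pasta: spends $1.20, +24.0 g protein (running total 54.0 g).
Take 0.2222 servings of edamame: spends $0.20, +2.4 g protein (running total 56.4 g).
Greedy by best ratio exhausts the cost allowance optimally: 56.4 g.

56.4 g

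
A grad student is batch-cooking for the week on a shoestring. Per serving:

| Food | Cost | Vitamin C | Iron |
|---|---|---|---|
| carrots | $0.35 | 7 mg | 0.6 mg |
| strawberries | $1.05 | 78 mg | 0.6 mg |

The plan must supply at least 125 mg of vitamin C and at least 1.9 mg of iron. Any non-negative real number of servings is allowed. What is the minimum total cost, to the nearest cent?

$2.12

An LP optimum is at a vertex; with two nutrient constraints at most two foods are used. Check each candidate.
carrots only: max(125/7, 1.9/0.6) = 17.86 servings → $6.25.
strawberries only: max(125/78, 1.9/0.6) = 3.167 servings → $3.33.
carrots + strawberries with both tight: 1.718 servings and 1.448 servings → $2.12.
So the least-cost plan costs $2.12.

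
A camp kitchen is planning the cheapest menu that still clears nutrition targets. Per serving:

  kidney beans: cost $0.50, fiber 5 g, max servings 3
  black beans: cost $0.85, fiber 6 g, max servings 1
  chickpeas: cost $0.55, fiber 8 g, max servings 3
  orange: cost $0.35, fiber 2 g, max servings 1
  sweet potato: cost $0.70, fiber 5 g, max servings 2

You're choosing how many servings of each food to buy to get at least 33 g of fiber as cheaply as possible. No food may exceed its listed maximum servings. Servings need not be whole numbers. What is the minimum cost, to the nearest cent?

$2.55

Cost per g of fiber: chickpeas $0.0688, kidney beans $0.1000, sweet potato $0.1400, black beans $0.1417, orange $0.1750.
Take 3 servings of chickpeas: +24.0 g fiber for $1.65 (total $1.65, still need 9.0 g).
Take 1.8 servings of kidney beans: +9.0 g fiber for $0.90 (total $2.55, still need 0.0 g).
Greedy by cheapest-per-g is optimal for a single linear constraint, so the minimum cost is $2.55.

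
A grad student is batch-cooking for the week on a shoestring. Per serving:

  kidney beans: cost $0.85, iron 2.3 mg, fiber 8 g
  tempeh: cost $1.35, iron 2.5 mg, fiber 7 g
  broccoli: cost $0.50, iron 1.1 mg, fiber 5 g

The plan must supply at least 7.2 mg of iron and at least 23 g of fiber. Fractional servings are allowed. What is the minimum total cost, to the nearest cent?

$2.66

For a min-cost LP with two ≥-constraints, a basic feasible solution has at most two positive variables.
kidney beans only: max(7.2/2.3, 23/8) = 3.13 servings → $2.66.
tempeh only: max(7.2/2.5, 23/7) = 3.286 servings → $4.44.
broccoli only: max(7.2/1.1, 23/5) = 6.545 servings → $3.27.
kidney beans + tempeh with both tight: 1.821 servings and 1.205 servings → $3.17.
kidney beans + broccoli with both targets exact would need a negative amount; discard.
tempeh + broccoli with both tight: 2.229 servings and 1.479 servings → $3.75.
The minimum over all feasible corners is $2.66.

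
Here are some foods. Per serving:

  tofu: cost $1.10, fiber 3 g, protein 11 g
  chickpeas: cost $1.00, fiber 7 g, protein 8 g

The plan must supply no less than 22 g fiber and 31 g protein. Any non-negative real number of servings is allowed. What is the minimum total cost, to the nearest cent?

$3.66

For a min-cost LP with two ≥-constraints, a basic feasible solution has at most two positive variables.
tofu only: max(22/3, 31/11) = 7.333 servings → $8.07.
chickpeas only: max(22/7, 31/8) = 3.875 servings → $3.88.
tofu + chickpeas with both tight: 0.7736 servings and 2.811 servings → $3.66.
So the least-cost plan costs $3.66.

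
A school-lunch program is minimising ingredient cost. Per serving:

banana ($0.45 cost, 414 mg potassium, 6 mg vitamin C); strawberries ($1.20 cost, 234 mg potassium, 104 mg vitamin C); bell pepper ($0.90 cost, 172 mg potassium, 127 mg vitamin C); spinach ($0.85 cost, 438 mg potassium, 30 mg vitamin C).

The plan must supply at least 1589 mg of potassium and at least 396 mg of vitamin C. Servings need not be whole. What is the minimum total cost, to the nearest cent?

$3.86

An LP optimum is at a vertex; with two nutrient constraints at most two foods are used. Check each candidate.
banana only: max(1589/414, 396/6) = 66 servings → $29.70.
strawberries only: max(1589/234, 396/104) = 6.791 servings → $8.15.
bell pepper only: max(1589/172, 396/127) = 9.238 servings → $8.31.
spinach only: max(1589/438, 396/30) = 13.2 servings → $11.22.
banana + strawberries with both tight: 1.743 servings and 3.707 servings → $5.23.
banana + bell pepper with both tight: 2.594 servings and 2.996 servings → $3.86.
banana + spinach: the both-tight solution has a negative serving — not a feasible corner.
strawberries + bell pepper with both targets exact would need a negative amount; discard.
strawberries + spinach with both tight: 3.264 servings and 1.884 servings → $5.52.
bell pepper + spinach with both tight: 2.492 servings and 2.649 servings → $4.49.
The minimum over all feasible corners is $3.86.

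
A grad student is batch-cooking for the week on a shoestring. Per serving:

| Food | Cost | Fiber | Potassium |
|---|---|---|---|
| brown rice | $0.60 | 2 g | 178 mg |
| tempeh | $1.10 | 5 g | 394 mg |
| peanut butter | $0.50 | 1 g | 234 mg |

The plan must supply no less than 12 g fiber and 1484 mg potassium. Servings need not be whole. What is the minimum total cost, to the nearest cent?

$3.61

An LP optimum is at a vertex; with two nutrient constraints at most two foods are used. Check each candidate.
brown rice only: max(12/2, 1484/178) = 8.337 servings → $5.00.
tempeh only: max(12/5, 1484/394) = 3.766 servings → $4.14.
peanut butter only: max(12/1, 1484/234) = 12 servings → $6.00.
brown rice + tempeh with both targets exact would need a negative amount; discard.
brown rice + peanut butter with both tight: 4.566 servings and 2.869 servings → $4.17.
tempeh + peanut butter with both tight: 1.706 servings and 3.469 servings → $3.61.
The minimum over all feasible corners is $3.61.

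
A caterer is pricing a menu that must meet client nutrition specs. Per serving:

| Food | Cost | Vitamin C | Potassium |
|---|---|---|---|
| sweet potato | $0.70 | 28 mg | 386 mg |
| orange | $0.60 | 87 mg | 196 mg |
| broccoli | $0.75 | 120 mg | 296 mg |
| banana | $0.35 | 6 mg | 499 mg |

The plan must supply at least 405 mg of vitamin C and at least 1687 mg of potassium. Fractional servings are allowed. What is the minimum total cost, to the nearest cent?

With two linear requirements the optimum uses one or two foods; enumerate the corners.
sweet potato only: max(405/28, 1687/386) = 14.46 servings → $10.12.
orange only: max(405/87, 1687/196) = 8.607 servings → $5.16.
broccoli only: max(405/120, 1687/296) = 5.699 servings → $4.27.
banana only: max(405/6, 1687/499) = 67.5 servings → $23.62.
sweet potato + orange with both tight: 2.399 servings and 3.883 servings → $4.01.
sweet potato + broccoli with both tight: 2.171 servings and 2.868 servings → $3.67.
sweet potato + banana: the both-tight solution has a negative serving — not a feasible corner.
orange + broccoli with both targets exact would need a negative amount; discard.
orange + banana with both tight: 4.545 servings and 1.595 servings → $3.29.
broccoli + banana with both tight: 3.304 servings and 1.421 servings → $2.98.
So the least-cost plan costs $2.98.

$2.98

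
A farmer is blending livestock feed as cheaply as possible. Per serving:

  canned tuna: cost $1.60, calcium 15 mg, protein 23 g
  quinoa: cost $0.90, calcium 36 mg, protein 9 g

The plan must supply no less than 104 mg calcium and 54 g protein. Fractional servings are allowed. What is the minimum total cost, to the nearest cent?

An LP optimum is at a vertex; with two nutrient constraints at most two foods are used. Check each candidate.
canned tuna only: max(104/15, 54/23) = 6.933 servings → $11.09.
quinoa only: max(104/36, 54/9) = 6 servings → $5.40.
canned tuna + quinoa with both tight: 1.455 servings and 2.283 servings → $4.38.
Cheapest feasible corner: $4.38.

$4.38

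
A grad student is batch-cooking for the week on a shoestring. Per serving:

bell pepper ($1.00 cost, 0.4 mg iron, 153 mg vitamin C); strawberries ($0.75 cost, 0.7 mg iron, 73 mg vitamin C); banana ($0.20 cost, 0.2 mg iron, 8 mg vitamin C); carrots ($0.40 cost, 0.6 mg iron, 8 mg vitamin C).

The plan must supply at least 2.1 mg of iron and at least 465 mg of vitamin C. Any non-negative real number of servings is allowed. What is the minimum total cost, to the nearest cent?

$3.51

Two binding constraints pin down two serving amounts, so the optimal mix uses at most two foods. The candidates are each food alone (scaled to the tighter of iron/vitamin C) and each pair with both constraints tight.
bell pepper only: max(2.1/0.4, 465/153) = 5.25 servings → $5.25.
strawberries only: max(2.1/0.7, 465/73) = 6.37 servings → $4.78.
banana only: max(2.1/0.2, 465/8) = 58.12 servings → $11.62.
carrots only: max(2.1/0.6, 465/8) = 58.12 servings → $23.25.
bell pepper + strawberries with both tight: 2.211 servings and 1.737 servings → $3.51.
bell pepper + banana with both tight: 2.781 servings and 4.938 servings → $3.77.
bell pepper + carrots with both tight: 2.959 servings and 1.527 servings → $3.57.
strawberries + banana with both targets exact would need a negative amount; discard.
strawberries + carrots: intersection lies outside the first quadrant.
banana + carrots: the both-tight solution has a negative serving — not a feasible corner.
The minimum over all feasible corners is $3.51.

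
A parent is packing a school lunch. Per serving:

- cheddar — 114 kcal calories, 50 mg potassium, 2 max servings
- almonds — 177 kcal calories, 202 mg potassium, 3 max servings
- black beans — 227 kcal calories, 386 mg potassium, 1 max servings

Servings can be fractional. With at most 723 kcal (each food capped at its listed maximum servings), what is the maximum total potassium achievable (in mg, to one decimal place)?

952.1 mg

Potassium per kcal: black beans 1.7, almonds 1.141, cheddar 0.4386.
Take 1 serving of black beans: uses 227 kcal, +386.0 mg potassium (running total 386.0 mg).
Take 2.802 servings of almonds: uses 496 kcal, +566.1 mg potassium (running total 952.1 mg).
Greedy by best ratio exhausts the calories allowance optimally: 952.1 mg.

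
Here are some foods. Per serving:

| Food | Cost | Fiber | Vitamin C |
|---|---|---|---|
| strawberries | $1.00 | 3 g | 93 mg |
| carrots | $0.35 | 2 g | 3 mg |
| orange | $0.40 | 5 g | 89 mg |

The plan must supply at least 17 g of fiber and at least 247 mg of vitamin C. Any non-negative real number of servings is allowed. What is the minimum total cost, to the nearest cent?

$1.36

For a min-cost LP with two ≥-constraints, a basic feasible solution has at most two positive variables.
strawberries only: max(17/3, 247/93) = 5.667 servings → $5.67.
carrots only: max(17/2, 247/3) = 82.33 servings → $28.82.
orange only: max(17/5, 247/89) = 3.4 servings → $1.36.
strawberries + carrots with both tight: 2.503 servings and 4.746 servings → $4.16.
strawberries + orange with both targets exact would need a negative amount; discard.
carrots + orange with both tight: 1.706 servings and 2.718 servings → $1.68.
So the least-cost plan costs $1.36.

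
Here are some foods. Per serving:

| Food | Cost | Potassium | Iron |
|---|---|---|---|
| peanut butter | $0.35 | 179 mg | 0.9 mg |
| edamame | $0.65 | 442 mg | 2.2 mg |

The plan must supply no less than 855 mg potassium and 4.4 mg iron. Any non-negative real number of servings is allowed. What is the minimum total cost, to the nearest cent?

$1.30

This is a tiny linear program; its minimum lies at a vertex of the feasible set. List the vertices and price them.
peanut butter only: max(855/179, 4.4/0.9) = 4.889 servings → $1.71.
edamame only: max(855/442, 4.4/2.2) = 2 servings → $1.30.
peanut butter + edamame: intersection lies outside the first quadrant.
So the least-cost plan costs $1.30.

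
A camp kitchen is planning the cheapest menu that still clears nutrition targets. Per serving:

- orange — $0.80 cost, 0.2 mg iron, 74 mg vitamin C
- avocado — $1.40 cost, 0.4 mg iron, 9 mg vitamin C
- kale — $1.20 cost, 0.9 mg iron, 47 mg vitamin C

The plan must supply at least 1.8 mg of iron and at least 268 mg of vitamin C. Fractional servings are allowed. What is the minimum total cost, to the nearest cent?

orange only: max(1.8/0.2, 268/74) = 9 servings → $7.20.
avocado only: max(1.8/0.4, 268/9) = 29.78 servings → $41.69.
kale only: max(1.8/0.9, 268/47) = 5.702 servings → $6.84.
orange + avocado with both tight: 3.273 servings and 2.863 servings → $6.63.
orange + kale with both tight: 2.738 servings and 1.392 servings → $3.86.
avocado + kale with both targets exact would need a negative amount; discard.
So the least-cost plan costs $3.86.

$3.86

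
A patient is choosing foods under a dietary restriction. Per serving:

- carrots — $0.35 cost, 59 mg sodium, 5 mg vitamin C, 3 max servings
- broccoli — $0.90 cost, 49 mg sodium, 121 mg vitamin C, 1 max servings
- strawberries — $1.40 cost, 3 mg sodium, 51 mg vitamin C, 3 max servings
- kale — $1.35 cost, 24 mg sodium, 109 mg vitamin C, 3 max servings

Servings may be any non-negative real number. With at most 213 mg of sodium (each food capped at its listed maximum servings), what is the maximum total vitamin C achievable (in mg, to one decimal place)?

Vitamin C per mg sodium: strawberries 17, kale 4.542, broccoli 2.469, carrots 0.08475.
Take 3 servings of strawberries: uses 9 mg sodium, +153.0 mg vitamin C (running total 153.0 mg).
Take 3 servings of kale: uses 72 mg sodium, +327.0 mg vitamin C (running total 480.0 mg).
Take 1 serving of broccoli: uses 49 mg sodium, +121.0 mg vitamin C (running total 601.0 mg).
Take 1.407 servings of carrots: uses 83 mg sodium, +7.0 mg vitamin C (running total 608.0 mg).
Filling greedily by vitamin C-per-mg sodium is optimal for one linear limit, giving 608.0 mg.

608.0 mg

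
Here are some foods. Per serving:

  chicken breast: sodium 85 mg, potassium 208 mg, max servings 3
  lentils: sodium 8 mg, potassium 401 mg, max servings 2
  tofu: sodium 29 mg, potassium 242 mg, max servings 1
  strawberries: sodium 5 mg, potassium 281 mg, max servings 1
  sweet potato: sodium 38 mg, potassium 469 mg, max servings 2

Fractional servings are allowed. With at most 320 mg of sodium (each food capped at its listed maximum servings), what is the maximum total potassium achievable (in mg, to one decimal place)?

2737.7 mg

Potassium per mg sodium: strawberries 56.2, lentils 50.12, sweet potato 12.34, tofu 8.345, chicken breast 2.447.
Take 1 serving of strawberries: uses 5 mg sodium, +281.0 mg potassium (running total 281.0 mg).
Take 2 servings of lentils: uses 16 mg sodium, +802.0 mg potassium (running total 1083.0 mg).
Take 2 servings of sweet potato: uses 76 mg sodium, +938.0 mg potassium (running total 2021.0 mg).
Take 1 serving of tofu: uses 29 mg sodium, +242.0 mg potassium (running total 2263.0 mg).
Take 2.282 servings of chicken breast: uses 194 mg sodium, +474.7 mg potassium (running total 2737.7 mg).
Filling greedily by potassium-per-mg sodium is optimal for one linear limit, giving 2737.7 mg.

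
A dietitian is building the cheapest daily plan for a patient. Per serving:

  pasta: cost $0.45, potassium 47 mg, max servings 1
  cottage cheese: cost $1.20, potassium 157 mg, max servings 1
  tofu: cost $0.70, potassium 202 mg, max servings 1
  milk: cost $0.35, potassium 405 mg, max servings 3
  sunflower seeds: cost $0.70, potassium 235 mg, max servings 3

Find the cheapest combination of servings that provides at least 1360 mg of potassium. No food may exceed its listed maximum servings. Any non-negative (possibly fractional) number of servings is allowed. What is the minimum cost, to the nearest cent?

$1.48

Cost per mg of potassium: milk $0.0009, sunflower seeds $0.0030, tofu $0.0035, cottage cheese $0.0076, pasta $0.0096.
Take 3 servings of milk: +1215.0 mg potassium for $1.05 (total $1.05, still need 145.0 mg).
Take 0.617 servings of sunflower seeds: +145.0 mg potassium for $0.43 (total $1.48, still need 0.0 mg).
Filling from the cheapest source first is optimal under one linear minimum: $1.48.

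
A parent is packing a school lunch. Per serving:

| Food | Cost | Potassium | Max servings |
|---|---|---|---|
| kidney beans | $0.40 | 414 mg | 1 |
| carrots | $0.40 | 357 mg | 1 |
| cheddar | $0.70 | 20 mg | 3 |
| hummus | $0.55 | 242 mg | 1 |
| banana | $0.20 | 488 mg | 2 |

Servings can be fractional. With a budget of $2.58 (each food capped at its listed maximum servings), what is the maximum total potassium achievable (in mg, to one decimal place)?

Potassium per dollar: banana 2440, kidney beans 1035, carrots 892.5, hummus 440, cheddar 28.57.
Take 2 servings of banana: spends $0.40, +976.0 mg potassium (running total 976.0 mg).
Take 1 serving of kidney beans: spends $0.40, +414.0 mg potassium (running total 1390.0 mg).
Take 1 serving of carrots: spends $0.40, +357.0 mg potassium (running total 1747.0 mg).
Take 1 serving of hummus: spends $0.55, +242.0 mg potassium (running total 1989.0 mg).
Take 1.186 servings of cheddar: spends $0.83, +23.7 mg potassium (running total 2012.7 mg).
Filling greedily by potassium-per-dollar is optimal for one linear limit, giving 2012.7 mg.

2012.7 mg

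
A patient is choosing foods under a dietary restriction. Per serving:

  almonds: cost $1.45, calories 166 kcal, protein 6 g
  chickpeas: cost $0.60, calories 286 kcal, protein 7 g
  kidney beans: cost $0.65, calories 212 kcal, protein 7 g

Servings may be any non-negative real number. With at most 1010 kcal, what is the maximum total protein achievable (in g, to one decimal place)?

36.5 g

Protein per kcal: almonds 0.03614, kidney beans 0.03302, chickpeas 0.02448.
With no serving limits, spend the whole calories allowance on almonds: 1010 kcal / 166 kcal × 6 g = 36.5 g.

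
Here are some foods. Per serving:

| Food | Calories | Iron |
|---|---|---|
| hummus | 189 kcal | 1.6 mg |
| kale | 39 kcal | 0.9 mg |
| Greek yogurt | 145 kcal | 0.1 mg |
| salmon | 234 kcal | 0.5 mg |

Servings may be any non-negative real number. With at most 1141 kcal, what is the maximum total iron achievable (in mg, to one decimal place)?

26.3 mg

Iron per kcal: kale 0.02308, hummus 0.008466, salmon 0.002137, Greek yogurt 0.0006897.
With no serving limits, spend the whole calories allowance on kale: 1141 kcal / 39 kcal × 0.9 mg = 26.3 mg.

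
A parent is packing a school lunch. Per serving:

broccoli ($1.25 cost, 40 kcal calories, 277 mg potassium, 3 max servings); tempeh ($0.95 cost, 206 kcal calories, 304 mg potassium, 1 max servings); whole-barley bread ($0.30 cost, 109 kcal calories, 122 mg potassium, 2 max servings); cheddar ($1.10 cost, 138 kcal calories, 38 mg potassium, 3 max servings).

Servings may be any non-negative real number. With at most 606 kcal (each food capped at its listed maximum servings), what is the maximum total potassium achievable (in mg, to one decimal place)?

Potassium per kcal: broccoli 6.925, tempeh 1.476, whole-barley bread 1.119, cheddar 0.2754.
Take 3 servings of broccoli: uses 120 kcal, +831.0 mg potassium (running total 831.0 mg).
Take 1 serving of tempeh: uses 206 kcal, +304.0 mg potassium (running total 1135.0 mg).
Take 2 servings of whole-barley bread: uses 218 kcal, +244.0 mg potassium (running total 1379.0 mg).
Take 0.4493 servings of cheddar: uses 62 kcal, +17.1 mg potassium (running total 1396.1 mg).
Greedy by best ratio exhausts the calories allowance optimally: 1396.1 mg.

1396.1 mg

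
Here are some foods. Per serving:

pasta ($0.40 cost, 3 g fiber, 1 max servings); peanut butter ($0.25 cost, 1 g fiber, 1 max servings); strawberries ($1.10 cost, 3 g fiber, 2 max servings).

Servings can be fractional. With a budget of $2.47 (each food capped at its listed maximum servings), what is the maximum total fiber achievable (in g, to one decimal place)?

9.0 g

Fiber per dollar: pasta 7.5, peanut butter 4, strawberries 2.727.
Take 1 serving of pasta: spends $0.40, +3.0 g fiber (running total 3.0 g).
Take 1 serving of peanut butter: spends $0.25, +1.0 g fiber (running total 4.0 g).
Take 1.655 servings of strawberries: spends $1.82, +5.0 g fiber (running total 9.0 g).
Filling greedily by fiber-per-dollar is optimal for one linear limit, giving 9.0 g.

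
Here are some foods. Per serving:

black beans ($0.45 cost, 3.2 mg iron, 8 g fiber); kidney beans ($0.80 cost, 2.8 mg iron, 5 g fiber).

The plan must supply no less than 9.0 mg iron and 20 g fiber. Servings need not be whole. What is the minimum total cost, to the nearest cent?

$1.27

With two linear requirements the optimum uses one or two foods; enumerate the corners.
black beans only: max(9.0/3.2, 20/8) = 2.812 servings → $1.27.
kidney beans only: max(9.0/2.8, 20/5) = 4 servings → $3.20.
black beans + kidney beans with both tight: 1.719 servings and 1.25 servings → $1.77.
The minimum over all feasible corners is $1.27.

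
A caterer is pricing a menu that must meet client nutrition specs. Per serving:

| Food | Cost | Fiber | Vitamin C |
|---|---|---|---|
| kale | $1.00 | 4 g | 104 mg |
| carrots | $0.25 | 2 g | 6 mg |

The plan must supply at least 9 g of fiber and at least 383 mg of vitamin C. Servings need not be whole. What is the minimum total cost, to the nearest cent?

Two binding constraints pin down two serving amounts, so the optimal mix uses at most two foods. The candidates are each food alone (scaled to the tighter of fiber/vitamin C) and each pair with both constraints tight.
kale only: max(9/4, 383/104) = 3.683 servings → $3.68.
carrots only: max(9/2, 383/6) = 63.83 servings → $15.96.
kale + carrots: intersection lies outside the first quadrant.
The minimum over all feasible corners is $3.68.

$3.68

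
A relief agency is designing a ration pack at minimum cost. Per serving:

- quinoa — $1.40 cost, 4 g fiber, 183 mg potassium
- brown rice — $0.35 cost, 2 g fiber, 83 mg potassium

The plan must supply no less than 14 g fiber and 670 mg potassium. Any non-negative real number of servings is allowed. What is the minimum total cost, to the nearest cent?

The cheapest plan sits at a corner of the feasible region — with two constraints it uses at most two foods.
quinoa only: max(14/4, 670/183) = 3.661 servings → $5.13.
brown rice only: max(14/2, 670/83) = 8.072 servings → $2.83.
quinoa + brown rice with both targets exact would need a negative amount; discard.
So the least-cost plan costs $2.83.

$2.83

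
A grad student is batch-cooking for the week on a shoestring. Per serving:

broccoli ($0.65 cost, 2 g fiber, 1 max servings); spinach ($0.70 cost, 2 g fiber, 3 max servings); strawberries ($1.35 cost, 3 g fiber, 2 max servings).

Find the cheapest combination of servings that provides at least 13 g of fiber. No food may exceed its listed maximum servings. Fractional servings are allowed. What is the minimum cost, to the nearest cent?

$5.00

Cost per g of fiber: broccoli $0.3250, spinach $0.3500, strawberries $0.4500.
Take 1 serving of broccoli: +2.0 g fiber for $0.65 (total $0.65, still need 11.0 g).
Take 3 servings of spinach: +6.0 g fiber for $2.10 (total $2.75, still need 5.0 g).
Take 1.667 servings of strawberries: +5.0 g fiber for $2.25 (total $5.00, still need 0.0 g).
Greedy by cheapest-per-g is optimal for a single linear constraint, so the minimum cost is $5.00.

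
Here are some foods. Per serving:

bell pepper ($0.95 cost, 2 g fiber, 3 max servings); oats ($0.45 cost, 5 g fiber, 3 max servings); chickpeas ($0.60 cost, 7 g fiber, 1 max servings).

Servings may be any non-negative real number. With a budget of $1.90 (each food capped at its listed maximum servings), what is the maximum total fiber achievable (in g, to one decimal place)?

21.4 g

Fiber per dollar: chickpeas 11.67, oats 11.11, bell pepper 2.105.
Take 1 serving of chickpeas: spends $0.60, +7.0 g fiber (running total 7.0 g).
Take 2.889 servings of oats: spends $1.30, +14.4 g fiber (running total 21.4 g).
Filling greedily by fiber-per-dollar is optimal for one linear limit, giving 21.4 g.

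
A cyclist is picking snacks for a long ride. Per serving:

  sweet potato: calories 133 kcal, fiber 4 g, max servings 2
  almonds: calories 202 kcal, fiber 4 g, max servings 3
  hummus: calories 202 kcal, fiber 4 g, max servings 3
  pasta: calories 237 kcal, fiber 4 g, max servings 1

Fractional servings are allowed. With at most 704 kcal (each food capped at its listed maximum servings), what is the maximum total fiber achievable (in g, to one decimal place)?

16.7 g

Fiber per kcal: sweet potato 0.03008, almonds 0.0198, hummus 0.0198, pasta 0.01688.
Take 2 servings of sweet potato: uses 266 kcal, +8.0 g fiber (running total 8.0 g).
Take 2.168 servings of almonds: uses 438 kcal, +8.7 g fiber (running total 16.7 g).
Greedy by best ratio exhausts the calories allowance optimally: 16.7 g.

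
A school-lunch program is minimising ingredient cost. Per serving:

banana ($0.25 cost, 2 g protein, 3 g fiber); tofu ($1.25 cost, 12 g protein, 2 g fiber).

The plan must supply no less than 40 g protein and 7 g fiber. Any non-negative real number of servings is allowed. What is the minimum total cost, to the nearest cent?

$4.17

At the optimum either one food covers both requirements or two foods hit both targets exactly; no other combination can be cheaper.
banana only: max(40/2, 7/3) = 20 servings → $5.00.
tofu only: max(40/12, 7/2) = 3.5 servings → $4.38.
banana + tofu with both tight: 0.125 servings and 3.312 servings → $4.17.
The minimum over all feasible corners is $4.17.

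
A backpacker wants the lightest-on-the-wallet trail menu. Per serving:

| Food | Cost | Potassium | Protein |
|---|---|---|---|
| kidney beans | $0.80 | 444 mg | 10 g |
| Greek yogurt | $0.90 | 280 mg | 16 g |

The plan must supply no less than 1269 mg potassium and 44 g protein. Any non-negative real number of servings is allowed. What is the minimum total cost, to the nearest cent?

$2.92

kidney beans only: max(1269/444, 44/10) = 4.4 servings → $3.52.
Greek yogurt only: max(1269/280, 44/16) = 4.532 servings → $4.08.
kidney beans + Greek yogurt with both tight: 1.855 servings and 1.591 servings → $2.92.
So the least-cost plan costs $2.92.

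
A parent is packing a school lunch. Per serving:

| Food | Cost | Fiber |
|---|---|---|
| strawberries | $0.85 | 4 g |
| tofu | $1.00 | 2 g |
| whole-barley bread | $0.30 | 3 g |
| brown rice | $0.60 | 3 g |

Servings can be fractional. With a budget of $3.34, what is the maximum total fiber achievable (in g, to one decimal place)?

Fiber per dollar: whole-barley bread 10, brown rice 5, strawberries 4.706, tofu 2.
With no serving limits, spend the whole cost allowance on whole-barley bread: $3.34 / $0.30 × 3 g = 33.4 g.

33.4 g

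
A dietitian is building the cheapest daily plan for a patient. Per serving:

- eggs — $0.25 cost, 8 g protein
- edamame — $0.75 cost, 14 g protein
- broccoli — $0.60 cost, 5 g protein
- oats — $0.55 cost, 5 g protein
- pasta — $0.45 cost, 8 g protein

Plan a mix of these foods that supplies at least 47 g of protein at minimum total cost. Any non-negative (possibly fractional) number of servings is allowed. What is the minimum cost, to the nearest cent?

Cost per g of protein: eggs $0.0312, edamame $0.0536, pasta $0.0563, oats $0.1100, broccoli $0.1200.
With no serving limits, use only eggs: 47 g / 8 g = 5.875 servings × $0.25 = $1.47.

$1.47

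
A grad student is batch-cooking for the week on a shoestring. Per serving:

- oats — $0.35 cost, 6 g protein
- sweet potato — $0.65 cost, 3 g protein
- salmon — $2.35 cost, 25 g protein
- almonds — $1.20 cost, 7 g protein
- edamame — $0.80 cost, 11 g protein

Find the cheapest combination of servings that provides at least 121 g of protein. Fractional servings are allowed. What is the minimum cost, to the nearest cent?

Cost per g of protein: oats $0.0583, edamame $0.0727, salmon $0.0940, almonds $0.1714, sweet potato $0.2167.
With no serving limits, use only oats: 121 g / 6 g = 20.17 servings × $0.35 = $7.06.

$7.06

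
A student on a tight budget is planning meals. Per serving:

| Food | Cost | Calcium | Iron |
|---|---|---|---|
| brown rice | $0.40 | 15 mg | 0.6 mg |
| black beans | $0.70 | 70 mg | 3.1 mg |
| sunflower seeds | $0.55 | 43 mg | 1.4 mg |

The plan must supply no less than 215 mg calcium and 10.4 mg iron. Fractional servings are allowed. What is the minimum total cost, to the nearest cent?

$2.35

At the optimum either one food covers both requirements or two foods hit both targets exactly; no other combination can be cheaper.
brown rice only: max(215/15, 10.4/0.6) = 17.33 servings → $6.93.
black beans only: max(215/70, 10.4/3.1) = 3.355 servings → $2.35.
sunflower seeds only: max(215/43, 10.4/1.4) = 7.429 servings → $4.09.
brown rice + black beans: intersection lies outside the first quadrant.
brown rice + sunflower seeds: intersection lies outside the first quadrant.
black beans + sunflower seeds with both targets exact would need a negative amount; discard.
So the least-cost plan costs $2.35.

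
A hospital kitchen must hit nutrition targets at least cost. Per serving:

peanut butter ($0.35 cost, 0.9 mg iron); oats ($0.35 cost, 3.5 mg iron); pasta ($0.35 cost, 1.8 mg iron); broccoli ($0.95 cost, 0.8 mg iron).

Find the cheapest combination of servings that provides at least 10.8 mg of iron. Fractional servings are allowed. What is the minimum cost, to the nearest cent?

Cost per mg of iron: oats $0.1000, pasta $0.1944, peanut butter $0.3889, broccoli $1.1875.
With no serving limits, use only oats: 10.8 mg / 3.5 mg = 3.086 servings × $0.35 = $1.08.

$1.08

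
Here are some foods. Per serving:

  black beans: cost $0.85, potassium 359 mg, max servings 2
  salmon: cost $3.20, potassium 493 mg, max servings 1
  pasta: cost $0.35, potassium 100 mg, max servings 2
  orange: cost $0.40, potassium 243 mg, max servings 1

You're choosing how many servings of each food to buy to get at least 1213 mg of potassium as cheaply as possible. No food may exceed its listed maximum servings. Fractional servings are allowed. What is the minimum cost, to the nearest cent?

$3.14

Cost per mg of potassium: orange $0.0016, black beans $0.0024, pasta $0.0035, salmon $0.0065.
Take 1 serving of orange: +243.0 mg potassium for $0.40 (total $0.40, still need 970.0 mg).
Take 2 servings of black beans: +718.0 mg potassium for $1.70 (total $2.10, still need 252.0 mg).
Take 2 servings of pasta: +200.0 mg potassium for $0.70 (total $2.80, still need 52.0 mg).
Take 0.1055 servings of salmon: +52.0 mg potassium for $0.34 (total $3.14, still need 0.0 mg).
Greedy by cheapest-per-mg is optimal for a single linear constraint, so the minimum cost is $3.14.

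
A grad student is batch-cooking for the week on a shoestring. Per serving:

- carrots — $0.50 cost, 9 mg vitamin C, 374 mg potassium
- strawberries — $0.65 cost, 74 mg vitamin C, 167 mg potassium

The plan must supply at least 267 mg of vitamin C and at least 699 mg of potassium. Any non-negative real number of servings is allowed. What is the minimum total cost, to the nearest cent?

A basic optimal solution has at most two foods positive. Try each food alone and each pair with both targets met exactly.
carrots only: max(267/9, 699/374) = 29.67 servings → $14.83.
strawberries only: max(267/74, 699/167) = 4.186 servings → $2.72.
carrots + strawberries with both tight: 0.2727 servings and 3.575 servings → $2.46.
So the least-cost plan costs $2.46.

$2.46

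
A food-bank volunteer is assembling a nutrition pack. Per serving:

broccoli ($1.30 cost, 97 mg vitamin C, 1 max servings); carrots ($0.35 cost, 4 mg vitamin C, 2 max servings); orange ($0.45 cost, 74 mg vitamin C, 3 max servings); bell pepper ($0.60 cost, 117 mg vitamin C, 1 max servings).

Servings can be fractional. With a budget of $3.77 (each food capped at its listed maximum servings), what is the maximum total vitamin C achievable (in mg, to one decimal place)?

441.9 mg

Vitamin C per dollar: bell pepper 195, orange 164.4, broccoli 74.62, carrots 11.43.
Take 1 serving of bell pepper: spends $0.60, +117.0 mg vitamin C (running total 117.0 mg).
Take 3 servings of orange: spends $1.35, +222.0 mg vitamin C (running total 339.0 mg).
Take 1 serving of broccoli: spends $1.30, +97.0 mg vitamin C (running total 436.0 mg).
Take 1.486 servings of carrots: spends $0.52, +5.9 mg vitamin C (running total 441.9 mg).
Greedy by best ratio exhausts the cost allowance optimally: 441.9 mg.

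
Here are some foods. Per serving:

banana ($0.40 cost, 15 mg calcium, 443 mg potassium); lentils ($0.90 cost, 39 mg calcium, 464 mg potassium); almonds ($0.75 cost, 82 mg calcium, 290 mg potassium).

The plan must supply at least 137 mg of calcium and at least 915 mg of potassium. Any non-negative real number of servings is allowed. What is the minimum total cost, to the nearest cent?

$1.54

An LP optimum is at a vertex; with two nutrient constraints at most two foods are used. Check each candidate.
banana only: max(137/15, 915/443) = 9.133 servings → $3.65.
lentils only: max(137/39, 915/464) = 3.513 servings → $3.16.
almonds only: max(137/82, 915/290) = 3.155 servings → $2.37.
banana + lentils: the both-tight solution has a negative serving — not a feasible corner.
banana + almonds with both tight: 1.104 servings and 1.469 servings → $1.54.
lentils + almonds with both tight: 1.32 servings and 1.043 servings → $1.97.
So the least-cost plan costs $1.54.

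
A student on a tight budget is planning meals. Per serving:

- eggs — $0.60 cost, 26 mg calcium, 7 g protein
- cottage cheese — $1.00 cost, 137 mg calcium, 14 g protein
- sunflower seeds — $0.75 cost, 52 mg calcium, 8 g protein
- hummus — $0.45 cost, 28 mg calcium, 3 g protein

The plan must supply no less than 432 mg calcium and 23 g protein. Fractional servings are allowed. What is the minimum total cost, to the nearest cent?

For a min-cost LP with two ≥-constraints, a basic feasible solution has at most two positive variables.
eggs only: max(432/26, 23/7) = 16.62 servings → $9.97.
cottage cheese only: max(432/137, 23/14) = 3.153 servings → $3.15.
sunflower seeds only: max(432/52, 23/8) = 8.308 servings → $6.23.
hummus only: max(432/28, 23/3) = 15.43 servings → $6.94.
eggs + cottage cheese with both targets exact would need a negative amount; discard.
eggs + sunflower seeds: the both-tight solution has a negative serving — not a feasible corner.
eggs + hummus: the both-tight solution has a negative serving — not a feasible corner.
cottage cheese + sunflower seeds: intersection lies outside the first quadrant.
cottage cheese + hummus: the both-tight solution has a negative serving — not a feasible corner.
sunflower seeds + hummus: the both-tight solution has a negative serving — not a feasible corner.
So the least-cost plan costs $3.15.

$3.15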